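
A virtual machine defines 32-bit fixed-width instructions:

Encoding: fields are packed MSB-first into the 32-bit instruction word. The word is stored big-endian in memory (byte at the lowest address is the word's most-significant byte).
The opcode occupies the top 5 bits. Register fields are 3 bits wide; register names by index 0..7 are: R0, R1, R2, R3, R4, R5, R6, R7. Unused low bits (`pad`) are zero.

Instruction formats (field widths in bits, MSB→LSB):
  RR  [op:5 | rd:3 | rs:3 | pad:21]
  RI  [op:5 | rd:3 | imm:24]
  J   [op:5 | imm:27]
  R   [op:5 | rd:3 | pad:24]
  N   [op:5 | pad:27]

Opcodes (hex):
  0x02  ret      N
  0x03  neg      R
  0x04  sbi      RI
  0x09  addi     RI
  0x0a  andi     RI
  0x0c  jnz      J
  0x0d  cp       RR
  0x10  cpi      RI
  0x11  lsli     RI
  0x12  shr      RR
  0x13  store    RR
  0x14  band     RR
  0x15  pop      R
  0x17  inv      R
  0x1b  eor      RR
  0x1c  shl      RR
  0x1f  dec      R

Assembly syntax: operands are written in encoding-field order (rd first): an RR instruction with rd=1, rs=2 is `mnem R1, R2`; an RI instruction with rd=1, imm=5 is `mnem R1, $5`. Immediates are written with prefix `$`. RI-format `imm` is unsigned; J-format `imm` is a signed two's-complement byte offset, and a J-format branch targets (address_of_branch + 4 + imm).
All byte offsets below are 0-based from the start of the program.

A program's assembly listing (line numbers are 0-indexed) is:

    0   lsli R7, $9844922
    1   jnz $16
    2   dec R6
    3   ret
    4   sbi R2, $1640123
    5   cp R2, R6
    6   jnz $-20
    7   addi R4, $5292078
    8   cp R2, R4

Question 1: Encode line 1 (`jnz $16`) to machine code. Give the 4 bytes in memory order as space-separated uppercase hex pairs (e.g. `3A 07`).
60 00 00 10

L1: jnz op=0xc:5|imm=16:27 ⇒ 0x60000010 ⇒ big 60 00 00 10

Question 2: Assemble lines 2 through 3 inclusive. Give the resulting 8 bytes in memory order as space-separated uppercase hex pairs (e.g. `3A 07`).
FE 00 00 00 10 00 00 00

line 2 (dec): pack op=0x1f:5|rd=6:3|pad=0:24 = 0xfe000000; big→ fe 00 00 00
line 3 (ret): pack op=0x2:5|pad=0:27 = 0x10000000; big→ 10 00 00 00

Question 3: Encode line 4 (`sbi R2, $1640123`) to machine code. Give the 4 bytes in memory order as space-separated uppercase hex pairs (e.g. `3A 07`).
22 19 06 BB

line 4 (sbi): pack op=0x4:5|rd=2:3|imm=1640123:24 = 0x221906bb; big→ 22 19 06 bb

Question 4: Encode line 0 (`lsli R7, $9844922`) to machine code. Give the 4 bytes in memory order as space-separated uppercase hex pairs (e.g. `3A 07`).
8F 96 38 BA

line 0 (lsli): pack op=0x11:5|rd=7:3|imm=9844922:24 = 0x8f9638ba; big→ 8f 96 38 ba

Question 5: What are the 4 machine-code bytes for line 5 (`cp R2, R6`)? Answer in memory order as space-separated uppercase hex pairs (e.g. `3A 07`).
6A C0 00 00

5. cp fields op=0xd:5|rd=2:3|rs=6:3|pad=0:21 → word 6ac00000h → 6a c0 00 00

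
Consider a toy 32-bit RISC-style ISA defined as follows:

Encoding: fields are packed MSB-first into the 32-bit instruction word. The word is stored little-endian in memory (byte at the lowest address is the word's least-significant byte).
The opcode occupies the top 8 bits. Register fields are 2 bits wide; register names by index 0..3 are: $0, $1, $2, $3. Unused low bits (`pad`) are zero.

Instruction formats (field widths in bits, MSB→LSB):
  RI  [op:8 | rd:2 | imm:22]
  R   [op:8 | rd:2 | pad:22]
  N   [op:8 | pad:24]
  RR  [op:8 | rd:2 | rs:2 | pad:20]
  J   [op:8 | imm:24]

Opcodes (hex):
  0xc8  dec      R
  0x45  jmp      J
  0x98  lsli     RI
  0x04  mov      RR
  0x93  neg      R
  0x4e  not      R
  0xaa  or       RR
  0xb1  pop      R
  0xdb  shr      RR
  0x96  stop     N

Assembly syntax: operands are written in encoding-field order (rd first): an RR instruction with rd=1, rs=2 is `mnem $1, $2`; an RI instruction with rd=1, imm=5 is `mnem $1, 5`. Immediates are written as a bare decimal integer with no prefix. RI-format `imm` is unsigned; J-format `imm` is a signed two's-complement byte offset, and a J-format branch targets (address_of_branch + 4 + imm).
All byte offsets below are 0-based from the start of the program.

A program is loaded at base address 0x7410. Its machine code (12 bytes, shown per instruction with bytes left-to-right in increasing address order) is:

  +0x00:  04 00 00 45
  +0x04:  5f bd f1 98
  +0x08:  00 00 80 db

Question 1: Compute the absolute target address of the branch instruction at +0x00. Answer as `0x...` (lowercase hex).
[00] 04 00 00 45 → 0x45000004
  opcode bits[31:24]=0x45: jmp/J
  imm: (w>>0)&0xffffff=0x4 → 4
  target = base 0x7410 + off 0x00 + 4 + imm 4 = 0x7418

0x7418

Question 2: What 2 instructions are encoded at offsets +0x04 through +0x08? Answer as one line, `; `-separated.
+0x04: 5f bd f1 98 ⇒ word 0x98f1bd5f (little)
  opcode bits[31:24]=0x98: lsli/RI
  rd: (w>>22)&0x3=0x3 → $3
  imm: (w>>0)&0x3fffff=0x31bd5f → 3259743
+0x08: 00 00 80 db ⇒ word 0xdb800000 (little)
  opcode bits[31:24]=0xdb: shr/RR
  rd: (w>>22)&0x3=0x2 → $2
  rs: (w>>20)&0x3=0x0 → $0

lsli $3, 3259743; shr $2, $0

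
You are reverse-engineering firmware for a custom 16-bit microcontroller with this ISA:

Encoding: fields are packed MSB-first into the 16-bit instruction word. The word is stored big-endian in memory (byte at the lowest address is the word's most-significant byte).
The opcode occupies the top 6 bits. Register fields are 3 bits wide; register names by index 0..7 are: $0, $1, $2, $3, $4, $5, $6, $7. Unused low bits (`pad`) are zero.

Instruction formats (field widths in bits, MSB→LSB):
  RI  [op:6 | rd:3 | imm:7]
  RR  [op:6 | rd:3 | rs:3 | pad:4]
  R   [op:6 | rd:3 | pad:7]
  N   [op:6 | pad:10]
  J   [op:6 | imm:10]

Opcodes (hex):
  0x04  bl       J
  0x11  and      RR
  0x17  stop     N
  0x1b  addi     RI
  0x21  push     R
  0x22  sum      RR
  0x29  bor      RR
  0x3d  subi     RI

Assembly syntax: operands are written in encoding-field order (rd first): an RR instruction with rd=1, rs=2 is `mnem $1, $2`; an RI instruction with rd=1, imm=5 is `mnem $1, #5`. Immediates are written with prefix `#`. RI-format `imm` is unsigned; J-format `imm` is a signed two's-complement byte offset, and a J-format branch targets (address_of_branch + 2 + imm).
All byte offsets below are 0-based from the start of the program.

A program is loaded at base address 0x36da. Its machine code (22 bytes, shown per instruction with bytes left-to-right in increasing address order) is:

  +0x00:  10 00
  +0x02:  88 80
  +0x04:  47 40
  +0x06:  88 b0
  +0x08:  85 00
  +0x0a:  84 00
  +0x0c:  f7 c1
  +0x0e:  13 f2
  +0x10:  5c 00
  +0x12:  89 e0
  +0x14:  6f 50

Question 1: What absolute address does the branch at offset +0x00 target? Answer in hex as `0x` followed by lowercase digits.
0x36dc

[00] 10 00 → 0x1000
  opcode bits[15:10]=0x4: bl/J
  imm: (w>>0)&0x3ff=0x0 → #0
  target = base 0x36da + off 0x00 + 2 + imm 0 = 0x36dc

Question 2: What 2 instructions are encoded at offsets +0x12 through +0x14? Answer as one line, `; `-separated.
sum $3, $6; addi $6, #80

@+12  big-endian(89 e0) = 0x89e0
  opcode bits[15:10]=0x22: sum/RR
  rd@[9:7]=0x3 ⇒ $3
  rs@[6:4]=0x6 ⇒ $6
@+14  big-endian(6f 50) = 0x6f50
  opcode bits[15:10]=0x1b: addi/RI
  rd@[9:7]=0x6 ⇒ $6
  imm@[6:0]=0x50 ⇒ #80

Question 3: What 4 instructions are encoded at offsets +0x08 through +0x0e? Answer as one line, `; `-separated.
push $2; push $0; subi $7, #65; bl #-14

[08] 85 00 → 0x8500
  opcode bits[15:10]=0x21: push/R
  rd: (w>>7)&0x7=0x2 → $2
[0a] 84 00 → 0x8400
  opcode bits[15:10]=0x21: push/R
  rd: (w>>7)&0x7=0x0 → $0
[0c] f7 c1 → 0xf7c1
  opcode bits[15:10]=0x3d: subi/RI
  rd: (w>>7)&0x7=0x7 → $7
  imm: (w>>0)&0x7f=0x41 → #65
[0e] 13 f2 → 0x13f2
  opcode bits[15:10]=0x4: bl/J
  imm: (w>>0)&0x3ff=0x3f2 (s10→-14) → #-14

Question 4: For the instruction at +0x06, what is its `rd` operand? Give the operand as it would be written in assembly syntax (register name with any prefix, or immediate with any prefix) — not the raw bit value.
$1

+0x06: 88 b0 ⇒ word 0x88b0 (big)
  top 6b → 0x22 → sum [RR]
  [9:7] rd=1 = $1
  [6:4] rs=3 = $3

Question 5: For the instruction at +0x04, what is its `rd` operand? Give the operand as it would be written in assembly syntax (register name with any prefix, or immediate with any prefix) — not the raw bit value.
$6

[04] 47 40 → 0x4740
  top 6b → 0x11 → and [RR]
  rd: (w>>7)&0x7=0x6 → $6
  rs: (w>>4)&0x7=0x4 → $4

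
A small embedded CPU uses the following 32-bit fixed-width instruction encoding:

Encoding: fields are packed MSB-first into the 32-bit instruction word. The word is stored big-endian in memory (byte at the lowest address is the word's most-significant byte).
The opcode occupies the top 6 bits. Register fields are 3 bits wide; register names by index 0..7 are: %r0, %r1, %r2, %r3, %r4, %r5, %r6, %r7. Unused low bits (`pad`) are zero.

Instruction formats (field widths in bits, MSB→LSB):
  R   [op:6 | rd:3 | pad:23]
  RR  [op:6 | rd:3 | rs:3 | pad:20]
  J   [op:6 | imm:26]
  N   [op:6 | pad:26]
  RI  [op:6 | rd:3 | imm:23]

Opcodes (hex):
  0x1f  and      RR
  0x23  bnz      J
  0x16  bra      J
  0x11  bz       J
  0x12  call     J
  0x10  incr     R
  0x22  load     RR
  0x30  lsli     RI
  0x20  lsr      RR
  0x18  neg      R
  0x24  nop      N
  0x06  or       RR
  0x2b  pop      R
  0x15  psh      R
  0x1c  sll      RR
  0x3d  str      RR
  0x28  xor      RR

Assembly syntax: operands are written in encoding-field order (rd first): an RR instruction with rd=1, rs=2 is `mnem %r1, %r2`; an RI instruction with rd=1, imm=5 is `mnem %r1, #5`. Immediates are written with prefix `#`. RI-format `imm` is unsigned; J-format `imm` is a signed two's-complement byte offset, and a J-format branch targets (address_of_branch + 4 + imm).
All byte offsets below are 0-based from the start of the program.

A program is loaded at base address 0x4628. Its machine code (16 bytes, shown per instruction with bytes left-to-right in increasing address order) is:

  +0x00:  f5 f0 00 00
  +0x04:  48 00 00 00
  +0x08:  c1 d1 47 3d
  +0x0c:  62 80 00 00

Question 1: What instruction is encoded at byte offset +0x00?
str %r3, %r7

off 0x00: read f5 f0 00 00 as big → 0xf5f00000
  opcode bits[31:26]=0x3d: str/RR
  rd: (w>>23)&0x7=0x3 → %r3
  rs: (w>>20)&0x7=0x7 → %r7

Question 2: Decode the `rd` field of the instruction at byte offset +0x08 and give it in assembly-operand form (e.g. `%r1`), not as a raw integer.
@+08  big-endian(c1 d1 47 3d) = 0xc1d1473d
  top 6b → 0x30 → lsli [RI]
  rd: (w>>23)&0x7=0x3 → %r3
  imm: (w>>0)&0x7fffff=0x51473d → #5326653

%r3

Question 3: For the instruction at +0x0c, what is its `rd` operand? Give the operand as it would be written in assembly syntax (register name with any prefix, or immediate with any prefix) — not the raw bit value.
off 0x0c: read 62 80 00 00 as big → 0x62800000
  top 6b → 0x18 → neg [R]
  rd@[25:23]=0x5 ⇒ %r5

%r5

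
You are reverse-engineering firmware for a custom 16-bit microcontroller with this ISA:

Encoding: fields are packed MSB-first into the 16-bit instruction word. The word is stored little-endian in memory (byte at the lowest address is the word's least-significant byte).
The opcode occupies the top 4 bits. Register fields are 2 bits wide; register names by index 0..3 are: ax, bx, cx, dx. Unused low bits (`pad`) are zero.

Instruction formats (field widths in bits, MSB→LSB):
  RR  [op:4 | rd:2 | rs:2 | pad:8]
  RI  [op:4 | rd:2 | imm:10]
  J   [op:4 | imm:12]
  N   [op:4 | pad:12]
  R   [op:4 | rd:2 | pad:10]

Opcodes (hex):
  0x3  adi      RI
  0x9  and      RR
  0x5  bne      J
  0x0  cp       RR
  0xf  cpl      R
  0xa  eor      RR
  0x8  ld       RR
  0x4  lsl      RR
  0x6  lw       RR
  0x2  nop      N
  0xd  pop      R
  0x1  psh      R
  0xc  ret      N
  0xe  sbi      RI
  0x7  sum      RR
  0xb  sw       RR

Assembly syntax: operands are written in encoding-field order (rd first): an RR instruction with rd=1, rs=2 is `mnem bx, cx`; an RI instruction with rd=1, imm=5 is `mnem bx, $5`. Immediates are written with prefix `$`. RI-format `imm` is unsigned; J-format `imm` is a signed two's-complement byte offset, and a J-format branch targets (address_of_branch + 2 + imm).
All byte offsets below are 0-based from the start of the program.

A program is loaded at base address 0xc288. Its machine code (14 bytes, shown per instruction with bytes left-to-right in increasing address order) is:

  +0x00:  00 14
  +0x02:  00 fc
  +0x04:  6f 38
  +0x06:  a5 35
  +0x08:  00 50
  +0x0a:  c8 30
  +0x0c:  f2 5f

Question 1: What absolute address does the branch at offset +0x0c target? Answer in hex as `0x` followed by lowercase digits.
off 0x0c: read f2 5f as little → 0x5ff2
  top 4b → 0x5 → bne [J]
  imm: (w>>0)&0xfff=0xff2 (s12→-14) → $-14
  target = base 0xc288 + off 0x0c + 2 + imm -14 = 0xc288

0xc288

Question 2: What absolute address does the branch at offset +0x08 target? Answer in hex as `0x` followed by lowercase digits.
[08] 00 50 → 0x5000
  op=0x5000>>12=0x5 ⇒ bne (J)
  [11:0] imm=0 = $0
  target = base 0xc288 + off 0x08 + 2 + imm 0 = 0xc292

0xc292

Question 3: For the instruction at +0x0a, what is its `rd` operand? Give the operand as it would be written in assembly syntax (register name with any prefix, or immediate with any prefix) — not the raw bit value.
ax

+0x0a: c8 30 ⇒ word 0x30c8 (little)
  opcode bits[15:12]=0x3: adi/RI
  [11:10] rd=0 = ax
  [9:0] imm=200 = $200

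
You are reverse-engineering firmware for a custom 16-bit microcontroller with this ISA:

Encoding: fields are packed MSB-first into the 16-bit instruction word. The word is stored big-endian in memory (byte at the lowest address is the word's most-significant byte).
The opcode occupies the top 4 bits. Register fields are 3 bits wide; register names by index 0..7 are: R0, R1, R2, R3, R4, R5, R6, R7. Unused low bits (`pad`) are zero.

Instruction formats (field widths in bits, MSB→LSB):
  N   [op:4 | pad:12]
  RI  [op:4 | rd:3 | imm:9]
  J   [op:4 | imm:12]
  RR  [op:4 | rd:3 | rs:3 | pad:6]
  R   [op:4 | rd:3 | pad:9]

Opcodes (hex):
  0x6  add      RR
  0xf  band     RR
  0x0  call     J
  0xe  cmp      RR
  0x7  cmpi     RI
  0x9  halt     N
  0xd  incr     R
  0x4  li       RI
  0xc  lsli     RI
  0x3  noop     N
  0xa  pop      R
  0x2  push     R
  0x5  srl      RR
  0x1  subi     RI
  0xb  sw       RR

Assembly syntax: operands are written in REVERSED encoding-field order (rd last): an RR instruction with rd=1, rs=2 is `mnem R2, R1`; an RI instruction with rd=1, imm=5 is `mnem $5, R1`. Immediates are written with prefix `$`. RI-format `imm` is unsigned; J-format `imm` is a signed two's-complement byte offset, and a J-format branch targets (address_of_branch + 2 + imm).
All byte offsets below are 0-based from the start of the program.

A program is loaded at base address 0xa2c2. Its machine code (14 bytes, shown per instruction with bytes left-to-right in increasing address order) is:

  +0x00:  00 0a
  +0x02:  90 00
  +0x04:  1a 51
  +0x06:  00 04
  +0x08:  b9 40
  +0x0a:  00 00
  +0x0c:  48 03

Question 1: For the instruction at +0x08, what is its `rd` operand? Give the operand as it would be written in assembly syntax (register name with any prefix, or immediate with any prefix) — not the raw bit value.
R4

@+08  big-endian(b9 40) = 0xb940
  top 4b → 0xb → sw [RR]
  rd@[11:9]=0x4 ⇒ R4
  rs@[8:6]=0x5 ⇒ R5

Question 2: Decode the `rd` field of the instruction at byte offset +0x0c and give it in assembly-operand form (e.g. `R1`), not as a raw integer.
@+0c  big-endian(48 03) = 0x4803
  top 4b → 0x4 → li [RI]
  rd: (w>>9)&0x7=0x4 → R4
  imm: (w>>0)&0x1ff=0x3 → $3

R4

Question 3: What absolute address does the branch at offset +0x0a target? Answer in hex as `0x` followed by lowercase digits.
@+0a  big-endian(00 00) = 0x0000
  op=0x0000>>12=0x0 ⇒ call (J)
  imm: (w>>0)&0xfff=0x0 → $0
  target = base 0xa2c2 + off 0x0a + 2 + imm 0 = 0xa2ce

0xa2ce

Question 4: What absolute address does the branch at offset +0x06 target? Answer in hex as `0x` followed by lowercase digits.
off 0x06: read 00 04 as big → 0x0004
  top 4b → 0x0 → call [J]
  [11:0] imm=4 = $4
  target = base 0xa2c2 + off 0x06 + 2 + imm 4 = 0xa2ce

0xa2ce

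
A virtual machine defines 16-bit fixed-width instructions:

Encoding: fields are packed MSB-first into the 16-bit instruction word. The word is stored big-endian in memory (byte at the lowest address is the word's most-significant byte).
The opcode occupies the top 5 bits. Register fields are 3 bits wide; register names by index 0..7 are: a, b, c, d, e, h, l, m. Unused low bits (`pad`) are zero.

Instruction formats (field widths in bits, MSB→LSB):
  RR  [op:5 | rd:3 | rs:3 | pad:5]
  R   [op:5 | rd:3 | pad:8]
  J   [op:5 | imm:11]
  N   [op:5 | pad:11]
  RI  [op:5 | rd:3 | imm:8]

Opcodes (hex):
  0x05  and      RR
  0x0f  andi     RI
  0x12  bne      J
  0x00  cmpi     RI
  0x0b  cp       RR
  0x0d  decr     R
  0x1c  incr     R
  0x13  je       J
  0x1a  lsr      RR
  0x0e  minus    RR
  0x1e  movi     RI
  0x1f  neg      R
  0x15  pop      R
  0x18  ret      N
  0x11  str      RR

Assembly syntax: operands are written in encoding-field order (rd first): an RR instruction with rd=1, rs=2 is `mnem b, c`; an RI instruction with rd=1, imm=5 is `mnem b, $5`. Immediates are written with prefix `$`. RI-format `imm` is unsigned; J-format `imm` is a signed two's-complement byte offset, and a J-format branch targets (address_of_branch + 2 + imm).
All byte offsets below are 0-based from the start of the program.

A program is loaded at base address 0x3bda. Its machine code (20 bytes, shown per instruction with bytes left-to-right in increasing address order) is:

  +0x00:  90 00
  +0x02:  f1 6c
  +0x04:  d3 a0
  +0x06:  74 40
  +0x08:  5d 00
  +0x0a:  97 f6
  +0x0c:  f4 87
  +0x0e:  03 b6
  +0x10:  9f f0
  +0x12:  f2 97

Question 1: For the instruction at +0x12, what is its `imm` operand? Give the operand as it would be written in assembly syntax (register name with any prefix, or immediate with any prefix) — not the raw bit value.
$151

off 0x12: read f2 97 as big → 0xf297
  opcode bits[15:11]=0x1e: movi/RI
  rd: (w>>8)&0x7=0x2 → c
  imm: (w>>0)&0xff=0x97 → $151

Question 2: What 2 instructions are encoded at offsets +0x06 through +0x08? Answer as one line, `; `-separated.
minus e, c; cp h, a

[06] 74 40 → 0x7440
  opcode bits[15:11]=0xe: minus/RR
  [10:8] rd=4 = e
  [7:5] rs=2 = c
[08] 5d 00 → 0x5d00
  opcode bits[15:11]=0xb: cp/RR
  [10:8] rd=5 = h
  [7:5] rs=0 = a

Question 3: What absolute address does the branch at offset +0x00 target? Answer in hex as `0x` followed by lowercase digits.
0x3bdc

[00] 90 00 → 0x9000
  opcode bits[15:11]=0x12: bne/J
  imm@[10:0]=0x0 ⇒ $0
  target = base 0x3bda + off 0x00 + 2 + imm 0 = 0x3bdc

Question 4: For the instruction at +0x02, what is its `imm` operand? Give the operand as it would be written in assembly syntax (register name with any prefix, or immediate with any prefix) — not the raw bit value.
$108

[02] f1 6c → 0xf16c
  op=0xf16c>>11=0x1e ⇒ movi (RI)
  [10:8] rd=1 = b
  [7:0] imm=108 = $108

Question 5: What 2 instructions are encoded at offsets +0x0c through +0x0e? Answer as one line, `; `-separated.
movi e, $135; cmpi d, $182

+0x0c: f4 87 ⇒ word 0xf487 (big)
  top 5b → 0x1e → movi [RI]
  [10:8] rd=4 = e
  [7:0] imm=135 = $135
+0x0e: 03 b6 ⇒ word 0x03b6 (big)
  top 5b → 0x0 → cmpi [RI]
  [10:8] rd=3 = d
  [7:0] imm=182 = $182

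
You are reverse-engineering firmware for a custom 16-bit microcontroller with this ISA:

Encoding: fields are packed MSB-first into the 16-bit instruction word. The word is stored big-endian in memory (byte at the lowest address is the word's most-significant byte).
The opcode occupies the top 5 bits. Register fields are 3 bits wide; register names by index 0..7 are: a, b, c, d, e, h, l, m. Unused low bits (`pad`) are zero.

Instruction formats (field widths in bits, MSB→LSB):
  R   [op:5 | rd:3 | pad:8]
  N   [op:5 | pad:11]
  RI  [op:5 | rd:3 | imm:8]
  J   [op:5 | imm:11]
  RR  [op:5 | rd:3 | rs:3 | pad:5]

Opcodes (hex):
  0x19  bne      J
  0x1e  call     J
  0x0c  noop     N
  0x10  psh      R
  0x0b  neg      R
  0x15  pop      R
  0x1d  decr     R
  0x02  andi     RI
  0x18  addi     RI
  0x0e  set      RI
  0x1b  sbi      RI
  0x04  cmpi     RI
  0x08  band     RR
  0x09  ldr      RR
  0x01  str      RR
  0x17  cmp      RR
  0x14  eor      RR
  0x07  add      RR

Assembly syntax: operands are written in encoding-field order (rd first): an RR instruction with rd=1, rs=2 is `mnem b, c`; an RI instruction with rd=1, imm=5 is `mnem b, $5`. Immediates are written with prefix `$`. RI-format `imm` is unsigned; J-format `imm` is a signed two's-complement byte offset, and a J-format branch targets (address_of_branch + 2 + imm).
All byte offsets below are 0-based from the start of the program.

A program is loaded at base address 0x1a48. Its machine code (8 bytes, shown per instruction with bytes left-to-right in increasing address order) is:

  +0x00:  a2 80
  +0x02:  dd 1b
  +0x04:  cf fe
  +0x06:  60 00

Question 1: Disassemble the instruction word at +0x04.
bne $-2

off 0x04: read cf fe as big → 0xcffe
  opcode bits[15:11]=0x19: bne/J
  imm@[10:0]=0x7fe (s11→-2) ⇒ $-2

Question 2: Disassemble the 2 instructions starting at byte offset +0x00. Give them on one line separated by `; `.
eor c, e; sbi h, $27

[00] a2 80 → 0xa280
  opcode bits[15:11]=0x14: eor/RR
  rd@[10:8]=0x2 ⇒ c
  rs@[7:5]=0x4 ⇒ e
[02] dd 1b → 0xdd1b
  opcode bits[15:11]=0x1b: sbi/RI
  rd@[10:8]=0x5 ⇒ h
  imm@[7:0]=0x1b ⇒ $27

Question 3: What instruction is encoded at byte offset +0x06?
+0x06: 60 00 ⇒ word 0x6000 (big)
  opcode bits[15:11]=0xc: noop/N

noop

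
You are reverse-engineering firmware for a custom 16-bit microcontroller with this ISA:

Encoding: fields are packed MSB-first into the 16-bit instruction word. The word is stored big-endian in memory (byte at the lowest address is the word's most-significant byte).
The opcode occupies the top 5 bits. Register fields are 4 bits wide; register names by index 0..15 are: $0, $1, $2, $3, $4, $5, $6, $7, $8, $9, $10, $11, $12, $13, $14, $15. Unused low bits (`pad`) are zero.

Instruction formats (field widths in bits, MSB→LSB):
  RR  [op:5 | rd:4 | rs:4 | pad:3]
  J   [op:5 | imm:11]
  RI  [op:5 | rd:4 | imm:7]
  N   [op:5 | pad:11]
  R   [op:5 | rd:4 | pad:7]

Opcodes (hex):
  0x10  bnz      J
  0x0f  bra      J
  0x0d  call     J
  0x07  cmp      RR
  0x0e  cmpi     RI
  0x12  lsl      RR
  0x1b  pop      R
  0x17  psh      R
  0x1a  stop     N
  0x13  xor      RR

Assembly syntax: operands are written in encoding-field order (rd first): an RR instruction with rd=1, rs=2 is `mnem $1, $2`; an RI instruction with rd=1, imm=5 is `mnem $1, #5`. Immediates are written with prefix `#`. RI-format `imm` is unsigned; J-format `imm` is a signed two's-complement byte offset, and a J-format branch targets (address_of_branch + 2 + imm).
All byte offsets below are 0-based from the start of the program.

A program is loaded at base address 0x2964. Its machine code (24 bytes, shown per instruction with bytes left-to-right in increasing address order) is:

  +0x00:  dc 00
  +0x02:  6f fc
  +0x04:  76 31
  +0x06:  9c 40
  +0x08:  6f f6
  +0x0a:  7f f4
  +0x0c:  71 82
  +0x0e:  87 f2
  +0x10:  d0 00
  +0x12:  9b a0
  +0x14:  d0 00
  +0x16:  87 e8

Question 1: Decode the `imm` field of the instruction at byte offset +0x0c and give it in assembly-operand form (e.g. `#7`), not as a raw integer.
+0x0c: 71 82 ⇒ word 0x7182 (big)
  opcode bits[15:11]=0xe: cmpi/RI
  rd: (w>>7)&0xf=0x3 → $3
  imm: (w>>0)&0x7f=0x2 → #2

#2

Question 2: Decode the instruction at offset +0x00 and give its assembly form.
pop $8

@+00  big-endian(dc 00) = 0xdc00
  opcode bits[15:11]=0x1b: pop/R
  [10:7] rd=8 = $8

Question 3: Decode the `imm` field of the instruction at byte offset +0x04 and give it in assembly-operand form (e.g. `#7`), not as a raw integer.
@+04  big-endian(76 31) = 0x7631
  top 5b → 0xe → cmpi [RI]
  rd: (w>>7)&0xf=0xc → $12
  imm: (w>>0)&0x7f=0x31 → #49

#49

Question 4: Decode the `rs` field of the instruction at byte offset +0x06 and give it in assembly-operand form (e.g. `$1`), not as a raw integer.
@+06  big-endian(9c 40) = 0x9c40
  op=0x9c40>>11=0x13 ⇒ xor (RR)
  rd@[10:7]=0x8 ⇒ $8
  rs@[6:3]=0x8 ⇒ $8

$8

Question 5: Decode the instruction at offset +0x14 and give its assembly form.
off 0x14: read d0 00 as big → 0xd000
  top 5b → 0x1a → stop [N]

stop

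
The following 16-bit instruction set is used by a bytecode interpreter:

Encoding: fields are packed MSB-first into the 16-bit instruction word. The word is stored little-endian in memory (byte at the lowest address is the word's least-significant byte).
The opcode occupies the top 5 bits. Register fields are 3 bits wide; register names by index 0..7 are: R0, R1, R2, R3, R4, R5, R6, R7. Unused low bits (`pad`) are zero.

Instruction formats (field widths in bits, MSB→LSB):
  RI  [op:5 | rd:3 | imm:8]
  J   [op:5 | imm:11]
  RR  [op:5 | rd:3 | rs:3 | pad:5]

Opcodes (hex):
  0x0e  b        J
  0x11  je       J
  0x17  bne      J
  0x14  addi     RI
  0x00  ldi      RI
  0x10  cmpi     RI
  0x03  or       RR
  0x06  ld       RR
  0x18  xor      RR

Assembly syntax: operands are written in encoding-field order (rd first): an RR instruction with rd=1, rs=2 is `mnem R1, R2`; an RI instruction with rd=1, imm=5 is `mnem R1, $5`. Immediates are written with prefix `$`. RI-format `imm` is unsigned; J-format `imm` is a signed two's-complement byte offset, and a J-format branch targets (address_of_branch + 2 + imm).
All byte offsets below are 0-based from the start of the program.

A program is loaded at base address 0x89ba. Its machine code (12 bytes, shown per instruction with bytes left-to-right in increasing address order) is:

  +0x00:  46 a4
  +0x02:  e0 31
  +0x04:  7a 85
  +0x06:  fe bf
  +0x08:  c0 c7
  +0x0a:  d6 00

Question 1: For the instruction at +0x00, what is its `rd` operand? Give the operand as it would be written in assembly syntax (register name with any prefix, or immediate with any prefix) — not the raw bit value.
R4

off 0x00: read 46 a4 as little → 0xa446
  top 5b → 0x14 → addi [RI]
  [10:8] rd=4 = R4
  [7:0] imm=70 = $70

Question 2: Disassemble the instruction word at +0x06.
+0x06: fe bf ⇒ word 0xbffe (little)
  op=0xbffe>>11=0x17 ⇒ bne (J)
  [10:0] imm=2046 (s11→-2) = $-2

bne $-2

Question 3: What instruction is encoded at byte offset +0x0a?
[0a] d6 00 → 0x00d6
  top 5b → 0x0 → ldi [RI]
  rd: (w>>8)&0x7=0x0 → R0
  imm: (w>>0)&0xff=0xd6 → $214

ldi R0, $214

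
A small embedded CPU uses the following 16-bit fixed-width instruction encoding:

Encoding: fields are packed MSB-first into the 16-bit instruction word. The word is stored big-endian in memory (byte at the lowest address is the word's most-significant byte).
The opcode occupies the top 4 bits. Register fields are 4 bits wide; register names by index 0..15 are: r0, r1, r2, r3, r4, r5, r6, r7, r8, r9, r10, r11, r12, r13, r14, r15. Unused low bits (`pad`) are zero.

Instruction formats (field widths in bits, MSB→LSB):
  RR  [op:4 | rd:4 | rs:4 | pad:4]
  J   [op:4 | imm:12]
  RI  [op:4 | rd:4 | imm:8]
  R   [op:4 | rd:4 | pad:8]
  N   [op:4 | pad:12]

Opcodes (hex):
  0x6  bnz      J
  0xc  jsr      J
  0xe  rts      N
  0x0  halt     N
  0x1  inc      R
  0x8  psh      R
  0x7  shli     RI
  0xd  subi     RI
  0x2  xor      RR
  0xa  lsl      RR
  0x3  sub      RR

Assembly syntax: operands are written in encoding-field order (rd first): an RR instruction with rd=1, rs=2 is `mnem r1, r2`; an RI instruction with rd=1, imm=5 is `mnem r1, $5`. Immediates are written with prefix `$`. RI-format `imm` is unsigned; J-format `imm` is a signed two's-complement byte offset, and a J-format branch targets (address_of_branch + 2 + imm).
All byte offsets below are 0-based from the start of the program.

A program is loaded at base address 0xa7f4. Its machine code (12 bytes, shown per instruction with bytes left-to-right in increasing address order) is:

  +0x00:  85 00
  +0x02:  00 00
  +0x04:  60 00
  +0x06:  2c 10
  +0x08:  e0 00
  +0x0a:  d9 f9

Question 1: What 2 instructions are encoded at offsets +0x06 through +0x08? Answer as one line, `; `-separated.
xor r12, r1; rts

[06] 2c 10 → 0x2c10
  op=0x2c10>>12=0x2 ⇒ xor (RR)
  [11:8] rd=12 = r12
  [7:4] rs=1 = r1
[08] e0 00 → 0xe000
  op=0xe000>>12=0xe ⇒ rts (N)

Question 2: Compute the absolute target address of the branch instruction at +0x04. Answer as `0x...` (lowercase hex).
@+04  big-endian(60 00) = 0x6000
  op=0x6000>>12=0x6 ⇒ bnz (J)
  imm@[11:0]=0x0 ⇒ $0
  target = base 0xa7f4 + off 0x04 + 2 + imm 0 = 0xa7fa

0xa7fa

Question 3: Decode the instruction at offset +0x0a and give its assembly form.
+0x0a: d9 f9 ⇒ word 0xd9f9 (big)
  top 4b → 0xd → subi [RI]
  [11:8] rd=9 = r9
  [7:0] imm=249 = $249

subi r9, $249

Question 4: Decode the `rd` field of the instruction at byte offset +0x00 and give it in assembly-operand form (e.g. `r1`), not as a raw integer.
r5

+0x00: 85 00 ⇒ word 0x8500 (big)
  top 4b → 0x8 → psh [R]
  rd@[11:8]=0x5 ⇒ r5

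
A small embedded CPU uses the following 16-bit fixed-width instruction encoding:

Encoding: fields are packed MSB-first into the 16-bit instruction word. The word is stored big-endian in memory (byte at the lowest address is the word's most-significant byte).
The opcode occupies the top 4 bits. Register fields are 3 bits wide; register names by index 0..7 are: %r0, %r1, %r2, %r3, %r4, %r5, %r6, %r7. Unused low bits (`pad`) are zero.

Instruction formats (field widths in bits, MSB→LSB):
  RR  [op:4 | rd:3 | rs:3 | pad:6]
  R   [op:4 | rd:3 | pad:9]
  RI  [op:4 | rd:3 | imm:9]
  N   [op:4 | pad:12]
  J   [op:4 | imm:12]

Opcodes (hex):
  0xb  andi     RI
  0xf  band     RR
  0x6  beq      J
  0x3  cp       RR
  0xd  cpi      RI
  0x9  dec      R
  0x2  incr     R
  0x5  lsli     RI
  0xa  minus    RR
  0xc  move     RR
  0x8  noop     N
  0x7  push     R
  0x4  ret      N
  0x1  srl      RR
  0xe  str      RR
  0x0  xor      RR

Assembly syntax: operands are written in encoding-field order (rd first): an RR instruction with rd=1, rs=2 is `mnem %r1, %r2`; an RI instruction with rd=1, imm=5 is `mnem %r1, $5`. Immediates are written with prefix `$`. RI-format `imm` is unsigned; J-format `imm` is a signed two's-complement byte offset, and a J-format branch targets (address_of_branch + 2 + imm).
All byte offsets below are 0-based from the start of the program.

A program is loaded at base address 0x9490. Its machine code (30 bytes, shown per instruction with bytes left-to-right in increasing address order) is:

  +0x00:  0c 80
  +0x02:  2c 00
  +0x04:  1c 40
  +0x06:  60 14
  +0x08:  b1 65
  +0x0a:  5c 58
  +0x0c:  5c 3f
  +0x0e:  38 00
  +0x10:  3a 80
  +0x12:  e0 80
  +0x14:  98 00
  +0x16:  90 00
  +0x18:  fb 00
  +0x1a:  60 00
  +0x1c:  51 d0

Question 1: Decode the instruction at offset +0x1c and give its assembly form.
off 0x1c: read 51 d0 as big → 0x51d0
  opcode bits[15:12]=0x5: lsli/RI
  rd@[11:9]=0x0 ⇒ %r0
  imm@[8:0]=0x1d0 ⇒ $464

lsli %r0, $464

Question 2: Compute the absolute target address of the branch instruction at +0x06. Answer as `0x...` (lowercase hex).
0x94ac

off 0x06: read 60 14 as big → 0x6014
  top 4b → 0x6 → beq [J]
  imm: (w>>0)&0xfff=0x14 → $20
  target = base 0x9490 + off 0x06 + 2 + imm 20 = 0x94ac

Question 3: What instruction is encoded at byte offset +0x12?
off 0x12: read e0 80 as big → 0xe080
  op=0xe080>>12=0xe ⇒ str (RR)
  rd@[11:9]=0x0 ⇒ %r0
  rs@[8:6]=0x2 ⇒ %r2

str %r0, %r2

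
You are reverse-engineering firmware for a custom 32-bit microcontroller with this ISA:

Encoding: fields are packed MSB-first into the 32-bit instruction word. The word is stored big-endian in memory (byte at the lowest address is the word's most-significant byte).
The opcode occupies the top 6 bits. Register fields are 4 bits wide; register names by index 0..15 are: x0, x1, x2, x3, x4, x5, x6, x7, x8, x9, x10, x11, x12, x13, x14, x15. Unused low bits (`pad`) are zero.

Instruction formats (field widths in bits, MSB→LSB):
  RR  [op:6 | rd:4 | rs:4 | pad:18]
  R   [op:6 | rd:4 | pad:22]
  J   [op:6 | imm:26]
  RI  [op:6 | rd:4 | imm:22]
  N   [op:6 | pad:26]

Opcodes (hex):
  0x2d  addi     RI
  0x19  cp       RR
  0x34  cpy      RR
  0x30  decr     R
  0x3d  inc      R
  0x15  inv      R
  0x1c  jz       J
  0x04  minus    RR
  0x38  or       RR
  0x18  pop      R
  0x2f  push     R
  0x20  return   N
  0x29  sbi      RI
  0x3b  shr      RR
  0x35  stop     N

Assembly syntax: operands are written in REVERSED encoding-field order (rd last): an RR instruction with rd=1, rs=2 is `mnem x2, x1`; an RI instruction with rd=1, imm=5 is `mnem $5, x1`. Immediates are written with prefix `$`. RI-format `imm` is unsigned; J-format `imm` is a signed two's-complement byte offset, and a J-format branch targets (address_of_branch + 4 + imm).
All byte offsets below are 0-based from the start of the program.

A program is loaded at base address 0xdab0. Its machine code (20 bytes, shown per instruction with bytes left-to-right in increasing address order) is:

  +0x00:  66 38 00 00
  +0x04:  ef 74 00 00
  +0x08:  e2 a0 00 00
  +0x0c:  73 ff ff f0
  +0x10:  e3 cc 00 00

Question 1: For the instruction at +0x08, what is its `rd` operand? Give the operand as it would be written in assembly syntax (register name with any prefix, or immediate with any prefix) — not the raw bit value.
+0x08: e2 a0 00 00 ⇒ word 0xe2a00000 (big)
  op=0xe2a00000>>26=0x38 ⇒ or (RR)
  rd: (w>>22)&0xf=0xa → x10
  rs: (w>>18)&0xf=0x8 → x8

x10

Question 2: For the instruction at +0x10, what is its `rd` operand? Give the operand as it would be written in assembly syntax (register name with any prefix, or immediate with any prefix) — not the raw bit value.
x15

+0x10: e3 cc 00 00 ⇒ word 0xe3cc0000 (big)
  top 6b → 0x38 → or [RR]
  rd: (w>>22)&0xf=0xf → x15
  rs: (w>>18)&0xf=0x3 → x3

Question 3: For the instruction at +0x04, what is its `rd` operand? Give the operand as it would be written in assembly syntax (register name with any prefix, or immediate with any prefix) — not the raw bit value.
x13

off 0x04: read ef 74 00 00 as big → 0xef740000
  op=0xef740000>>26=0x3b ⇒ shr (RR)
  [25:22] rd=13 = x13
  [21:18] rs=13 = x13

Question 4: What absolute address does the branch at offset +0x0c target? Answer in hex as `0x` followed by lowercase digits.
0xdab0

[0c] 73 ff ff f0 → 0x73fffff0
  opcode bits[31:26]=0x1c: jz/J
  imm: (w>>0)&0x3ffffff=0x3fffff0 (s26→-16) → $-16
  target = base 0xdab0 + off 0x0c + 4 + imm -16 = 0xdab0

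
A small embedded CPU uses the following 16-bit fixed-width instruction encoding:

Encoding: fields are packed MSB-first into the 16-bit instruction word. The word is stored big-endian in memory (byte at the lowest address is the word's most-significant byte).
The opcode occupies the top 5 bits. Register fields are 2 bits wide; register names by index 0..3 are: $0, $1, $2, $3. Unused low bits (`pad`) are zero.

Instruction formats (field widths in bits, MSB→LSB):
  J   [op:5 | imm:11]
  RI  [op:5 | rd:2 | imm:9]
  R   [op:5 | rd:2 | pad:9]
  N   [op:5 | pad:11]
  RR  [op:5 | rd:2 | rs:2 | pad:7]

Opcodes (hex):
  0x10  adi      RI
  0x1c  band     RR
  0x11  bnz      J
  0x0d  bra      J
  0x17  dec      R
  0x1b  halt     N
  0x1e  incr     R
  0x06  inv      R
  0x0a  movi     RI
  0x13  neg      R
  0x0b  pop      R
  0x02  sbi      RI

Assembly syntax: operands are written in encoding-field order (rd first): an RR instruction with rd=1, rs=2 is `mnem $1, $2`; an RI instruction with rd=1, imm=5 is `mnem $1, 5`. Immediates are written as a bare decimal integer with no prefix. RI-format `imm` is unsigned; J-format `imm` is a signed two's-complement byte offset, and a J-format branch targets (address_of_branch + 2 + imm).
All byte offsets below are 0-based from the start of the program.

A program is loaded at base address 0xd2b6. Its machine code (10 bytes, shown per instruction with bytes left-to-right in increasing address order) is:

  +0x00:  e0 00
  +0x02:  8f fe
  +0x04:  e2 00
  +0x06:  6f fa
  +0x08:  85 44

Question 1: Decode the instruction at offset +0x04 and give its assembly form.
+0x04: e2 00 ⇒ word 0xe200 (big)
  opcode bits[15:11]=0x1c: band/RR
  rd@[10:9]=0x1 ⇒ $1
  rs@[8:7]=0x0 ⇒ $0

band $1, $0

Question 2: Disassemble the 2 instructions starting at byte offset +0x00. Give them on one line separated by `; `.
[00] e0 00 → 0xe000
  opcode bits[15:11]=0x1c: band/RR
  rd@[10:9]=0x0 ⇒ $0
  rs@[8:7]=0x0 ⇒ $0
[02] 8f fe → 0x8ffe
  opcode bits[15:11]=0x11: bnz/J
  imm@[10:0]=0x7fe (s11→-2) ⇒ -2

band $0, $0; bnz -2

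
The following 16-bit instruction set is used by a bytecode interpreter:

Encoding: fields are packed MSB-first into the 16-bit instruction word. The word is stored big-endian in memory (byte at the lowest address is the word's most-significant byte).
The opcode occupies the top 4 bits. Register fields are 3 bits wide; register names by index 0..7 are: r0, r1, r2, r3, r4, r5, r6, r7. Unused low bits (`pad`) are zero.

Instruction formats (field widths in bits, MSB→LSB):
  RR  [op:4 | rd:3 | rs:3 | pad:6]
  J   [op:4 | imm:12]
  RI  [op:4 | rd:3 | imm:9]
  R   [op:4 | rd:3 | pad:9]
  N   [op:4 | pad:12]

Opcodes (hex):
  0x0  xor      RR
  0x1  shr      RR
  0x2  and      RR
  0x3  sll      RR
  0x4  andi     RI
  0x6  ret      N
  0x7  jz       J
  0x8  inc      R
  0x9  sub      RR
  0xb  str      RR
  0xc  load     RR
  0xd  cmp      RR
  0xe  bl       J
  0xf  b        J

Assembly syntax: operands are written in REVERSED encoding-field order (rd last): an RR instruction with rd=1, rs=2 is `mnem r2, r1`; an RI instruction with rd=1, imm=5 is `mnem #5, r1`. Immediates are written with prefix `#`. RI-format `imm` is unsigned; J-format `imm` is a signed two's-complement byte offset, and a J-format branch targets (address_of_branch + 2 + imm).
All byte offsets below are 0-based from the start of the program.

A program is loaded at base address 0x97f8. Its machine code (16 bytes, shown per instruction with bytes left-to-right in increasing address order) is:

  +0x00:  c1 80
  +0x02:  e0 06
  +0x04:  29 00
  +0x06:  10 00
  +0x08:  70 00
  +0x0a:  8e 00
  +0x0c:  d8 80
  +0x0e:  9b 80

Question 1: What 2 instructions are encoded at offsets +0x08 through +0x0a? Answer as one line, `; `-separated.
@+08  big-endian(70 00) = 0x7000
  top 4b → 0x7 → jz [J]
  imm: (w>>0)&0xfff=0x0 → #0
@+0a  big-endian(8e 00) = 0x8e00
  top 4b → 0x8 → inc [R]
  rd: (w>>9)&0x7=0x7 → r7

jz #0; inc r7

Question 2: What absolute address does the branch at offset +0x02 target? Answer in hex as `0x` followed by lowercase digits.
@+02  big-endian(e0 06) = 0xe006
  op=0xe006>>12=0xe ⇒ bl (J)
  imm@[11:0]=0x6 ⇒ #6
  target = base 0x97f8 + off 0x02 + 2 + imm 6 = 0x9802

0x9802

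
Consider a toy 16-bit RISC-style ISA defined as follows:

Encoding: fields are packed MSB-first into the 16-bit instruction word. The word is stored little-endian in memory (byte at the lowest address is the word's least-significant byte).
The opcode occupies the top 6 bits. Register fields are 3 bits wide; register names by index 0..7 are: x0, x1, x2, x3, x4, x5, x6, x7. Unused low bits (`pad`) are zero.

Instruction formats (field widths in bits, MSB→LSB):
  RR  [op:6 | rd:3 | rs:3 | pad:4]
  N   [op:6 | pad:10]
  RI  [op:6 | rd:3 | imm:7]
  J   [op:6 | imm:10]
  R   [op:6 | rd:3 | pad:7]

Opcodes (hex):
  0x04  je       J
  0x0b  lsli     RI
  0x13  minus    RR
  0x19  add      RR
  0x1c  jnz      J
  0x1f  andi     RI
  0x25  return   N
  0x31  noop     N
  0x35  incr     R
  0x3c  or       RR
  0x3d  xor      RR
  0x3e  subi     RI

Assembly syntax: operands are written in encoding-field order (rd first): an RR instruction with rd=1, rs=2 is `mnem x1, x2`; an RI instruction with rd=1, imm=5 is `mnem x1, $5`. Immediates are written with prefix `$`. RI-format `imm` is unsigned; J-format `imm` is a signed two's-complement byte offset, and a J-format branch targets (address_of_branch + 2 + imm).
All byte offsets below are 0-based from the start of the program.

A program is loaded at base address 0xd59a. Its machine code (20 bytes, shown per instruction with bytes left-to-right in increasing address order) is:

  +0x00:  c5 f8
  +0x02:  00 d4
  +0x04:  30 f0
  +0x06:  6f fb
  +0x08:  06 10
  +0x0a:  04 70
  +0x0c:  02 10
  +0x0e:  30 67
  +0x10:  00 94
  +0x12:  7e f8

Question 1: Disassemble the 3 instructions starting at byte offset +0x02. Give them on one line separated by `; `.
incr x0; or x0, x3; subi x6, $111

+0x02: 00 d4 ⇒ word 0xd400 (little)
  opcode bits[15:10]=0x35: incr/R
  rd: (w>>7)&0x7=0x0 → x0
+0x04: 30 f0 ⇒ word 0xf030 (little)
  opcode bits[15:10]=0x3c: or/RR
  rd: (w>>7)&0x7=0x0 → x0
  rs: (w>>4)&0x7=0x3 → x3
+0x06: 6f fb ⇒ word 0xfb6f (little)
  opcode bits[15:10]=0x3e: subi/RI
  rd: (w>>7)&0x7=0x6 → x6
  imm: (w>>0)&0x7f=0x6f → $111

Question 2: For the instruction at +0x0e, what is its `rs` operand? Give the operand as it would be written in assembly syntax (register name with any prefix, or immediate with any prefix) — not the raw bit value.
[0e] 30 67 → 0x6730
  op=0x6730>>10=0x19 ⇒ add (RR)
  rd: (w>>7)&0x7=0x6 → x6
  rs: (w>>4)&0x7=0x3 → x3

x3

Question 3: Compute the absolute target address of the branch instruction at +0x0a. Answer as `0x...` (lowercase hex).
0xd5aa

+0x0a: 04 70 ⇒ word 0x7004 (little)
  op=0x7004>>10=0x1c ⇒ jnz (J)
  [9:0] imm=4 = $4
  target = base 0xd59a + off 0x0a + 2 + imm 4 = 0xd5aa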